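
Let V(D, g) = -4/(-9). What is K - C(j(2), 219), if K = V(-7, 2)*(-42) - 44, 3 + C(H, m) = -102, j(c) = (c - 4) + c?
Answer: 127/3 ≈ 42.333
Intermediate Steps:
j(c) = -4 + 2*c (j(c) = (-4 + c) + c = -4 + 2*c)
C(H, m) = -105 (C(H, m) = -3 - 102 = -105)
V(D, g) = 4/9 (V(D, g) = -4*(-⅑) = 4/9)
K = -188/3 (K = (4/9)*(-42) - 44 = -56/3 - 44 = -188/3 ≈ -62.667)
K - C(j(2), 219) = -188/3 - 1*(-105) = -188/3 + 105 = 127/3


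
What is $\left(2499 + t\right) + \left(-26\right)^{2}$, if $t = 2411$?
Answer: $5586$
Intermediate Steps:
$\left(2499 + t\right) + \left(-26\right)^{2} = \left(2499 + 2411\right) + \left(-26\right)^{2} = 4910 + 676 = 5586$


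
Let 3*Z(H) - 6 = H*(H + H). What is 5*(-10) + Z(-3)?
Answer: -42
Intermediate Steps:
Z(H) = 2 + 2*H²/3 (Z(H) = 2 + (H*(H + H))/3 = 2 + (H*(2*H))/3 = 2 + (2*H²)/3 = 2 + 2*H²/3)
5*(-10) + Z(-3) = 5*(-10) + (2 + (⅔)*(-3)²) = -50 + (2 + (⅔)*9) = -50 + (2 + 6) = -50 + 8 = -42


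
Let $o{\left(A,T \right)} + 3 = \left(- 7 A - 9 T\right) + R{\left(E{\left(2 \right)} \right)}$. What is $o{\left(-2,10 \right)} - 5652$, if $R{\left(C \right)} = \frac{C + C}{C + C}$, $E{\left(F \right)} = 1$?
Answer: $-5730$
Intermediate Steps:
$R{\left(C \right)} = 1$ ($R{\left(C \right)} = \frac{2 C}{2 C} = 2 C \frac{1}{2 C} = 1$)
$o{\left(A,T \right)} = -2 - 9 T - 7 A$ ($o{\left(A,T \right)} = -3 - \left(-1 + 7 A + 9 T\right) = -2 - 9 T - 7 A$)
$o{\left(-2,10 \right)} - 5652 = \left(-2 - 90 - -14\right) - 5652 = \left(-2 - 90 + 14\right) - 5652 = -78 - 5652 = -5730$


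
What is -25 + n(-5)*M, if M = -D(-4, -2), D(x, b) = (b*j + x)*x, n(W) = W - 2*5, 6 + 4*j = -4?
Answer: -85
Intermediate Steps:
j = -5/2 (j = -3/2 + (¼)*(-4) = -3/2 - 1 = -5/2 ≈ -2.5000)
n(W) = -10 + W (n(W) = W - 1*10 = W - 10 = -10 + W)
D(x, b) = x*(x - 5*b/2) (D(x, b) = (b*(-5/2) + x)*x = (-5*b/2 + x)*x = (x - 5*b/2)*x = x*(x - 5*b/2))
M = 4 (M = -(-4)*(-5*(-2) + 2*(-4))/2 = -(-4)*(10 - 8)/2 = -(-4)*2/2 = -1*(-4) = 4)
-25 + n(-5)*M = -25 + (-10 - 5)*4 = -25 - 15*4 = -25 - 60 = -85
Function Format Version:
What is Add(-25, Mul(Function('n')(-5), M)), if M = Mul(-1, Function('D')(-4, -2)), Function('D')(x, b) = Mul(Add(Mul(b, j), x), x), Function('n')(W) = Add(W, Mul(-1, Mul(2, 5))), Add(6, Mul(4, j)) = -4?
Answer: -85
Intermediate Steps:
j = Rational(-5, 2) (j = Add(Rational(-3, 2), Mul(Rational(1, 4), -4)) = Add(Rational(-3, 2), -1) = Rational(-5, 2) ≈ -2.5000)
Function('n')(W) = Add(-10, W) (Function('n')(W) = Add(W, Mul(-1, 10)) = Add(W, -10) = Add(-10, W))
Function('D')(x, b) = Mul(x, Add(x, Mul(Rational(-5, 2), b))) (Function('D')(x, b) = Mul(Add(Mul(b, Rational(-5, 2)), x), x) = Mul(Add(Mul(Rational(-5, 2), b), x), x) = Mul(Add(x, Mul(Rational(-5, 2), b)), x) = Mul(x, Add(x, Mul(Rational(-5, 2), b))))
M = 4 (M = Mul(-1, Mul(Rational(1, 2), -4, Add(Mul(-5, -2), Mul(2, -4)))) = Mul(-1, Mul(Rational(1, 2), -4, Add(10, -8))) = Mul(-1, Mul(Rational(1, 2), -4, 2)) = Mul(-1, -4) = 4)
Add(-25, Mul(Function('n')(-5), M)) = Add(-25, Mul(Add(-10, -5), 4)) = Add(-25, Mul(-15, 4)) = Add(-25, -60) = -85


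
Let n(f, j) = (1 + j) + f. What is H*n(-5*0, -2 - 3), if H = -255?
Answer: 1020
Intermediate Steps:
n(f, j) = 1 + f + j
H*n(-5*0, -2 - 3) = -255*(1 - 5*0 + (-2 - 3)) = -255*(1 + 0 - 5) = -255*(-4) = 1020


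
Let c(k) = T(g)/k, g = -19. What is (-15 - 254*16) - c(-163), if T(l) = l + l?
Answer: -664915/163 ≈ -4079.2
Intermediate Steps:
T(l) = 2*l
c(k) = -38/k (c(k) = (2*(-19))/k = -38/k)
(-15 - 254*16) - c(-163) = (-15 - 254*16) - (-38)/(-163) = (-15 - 4064) - (-38)*(-1)/163 = -4079 - 1*38/163 = -4079 - 38/163 = -664915/163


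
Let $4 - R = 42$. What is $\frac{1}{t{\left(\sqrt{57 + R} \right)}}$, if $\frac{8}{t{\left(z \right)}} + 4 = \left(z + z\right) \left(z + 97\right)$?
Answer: $\frac{17}{4} + \frac{97 \sqrt{19}}{4} \approx 109.95$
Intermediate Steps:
$R = -38$ ($R = 4 - 42 = -38$)
$t{\left(z \right)} = \frac{8}{-4 + 2 z \left(97 + z\right)}$ ($t{\left(z \right)} = \frac{8}{-4 + \left(z + z\right) \left(z + 97\right)} = \frac{8}{-4 + 2 z \left(97 + z\right)}$)
$\frac{1}{t{\left(\sqrt{57 + R} \right)}} = \frac{1}{4 \frac{1}{-2 + \left(\sqrt{57 - 38}\right)^{2} + 97 \sqrt{57 - 38}}} = \frac{1}{4 \frac{1}{-2 + \left(\sqrt{19}\right)^{2} + 97 \sqrt{19}}} = \frac{1}{4 \frac{1}{-2 + 19 + 97 \sqrt{19}}} = \frac{1}{4 \frac{1}{17 + 97 \sqrt{19}}} = \frac{17}{4} + \frac{97 \sqrt{19}}{4}$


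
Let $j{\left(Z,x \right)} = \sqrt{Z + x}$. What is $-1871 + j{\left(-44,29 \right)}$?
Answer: $-1871 + i \sqrt{15} \approx -1871.0 + 3.873 i$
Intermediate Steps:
$-1871 + j{\left(-44,29 \right)} = -1871 + \sqrt{-44 + 29} = -1871 + \sqrt{-15} = -1871 + i \sqrt{15}$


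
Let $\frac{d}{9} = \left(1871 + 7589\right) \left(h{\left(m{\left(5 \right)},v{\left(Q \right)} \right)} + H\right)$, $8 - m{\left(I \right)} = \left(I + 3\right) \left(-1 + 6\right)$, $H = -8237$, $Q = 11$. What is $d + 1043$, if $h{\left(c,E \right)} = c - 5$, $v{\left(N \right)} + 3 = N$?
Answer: $-704447317$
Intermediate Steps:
$m{\left(I \right)} = -7 - 5 I$ ($m{\left(I \right)} = 8 - \left(I + 3\right) \left(-1 + 6\right) = 8 - \left(3 + I\right) 5 = 8 - \left(15 + 5 I\right) = -7 - 5 I$)
$v{\left(N \right)} = -3 + N$
$h{\left(c,E \right)} = -5 + c$ ($h{\left(c,E \right)} = c - 5 = -5 + c$)
$d = -704448360$ ($d = 9 \left(1871 + 7589\right) \left(\left(-5 - 32\right) - 8237\right) = 9 \cdot 9460 \left(\left(-5 - 32\right) - 8237\right) = 9 \cdot 9460 \left(-37 - 8237\right) = 9 \cdot 9460 \left(-8274\right) = 9 \left(-78272040\right) = -704448360$)
$d + 1043 = -704448360 + 1043 = -704447317$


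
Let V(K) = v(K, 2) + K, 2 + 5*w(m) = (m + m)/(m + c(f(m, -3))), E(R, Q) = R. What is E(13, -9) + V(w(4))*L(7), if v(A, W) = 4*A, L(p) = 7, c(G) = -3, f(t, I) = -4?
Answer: 55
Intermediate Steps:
w(m) = -2/5 + 2*m/(5*(-3 + m)) (w(m) = -2/5 + ((m + m)/(m - 3))/5 = -2/5 + ((2*m)/(-3 + m))/5 = -2/5 + (2*m/(-3 + m))/5 = -2/5 + 2*m/(5*(-3 + m)))
V(K) = 5*K (V(K) = 4*K + K = 5*K)
E(13, -9) + V(w(4))*L(7) = 13 + (5*(6/(5*(-3 + 4))))*7 = 13 + (5*((6/5)/1))*7 = 13 + (5*((6/5)*1))*7 = 13 + (5*(6/5))*7 = 13 + 6*7 = 13 + 42 = 55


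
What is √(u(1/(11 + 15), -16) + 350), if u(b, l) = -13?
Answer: √337 ≈ 18.358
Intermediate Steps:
√(u(1/(11 + 15), -16) + 350) = √(-13 + 350) = √337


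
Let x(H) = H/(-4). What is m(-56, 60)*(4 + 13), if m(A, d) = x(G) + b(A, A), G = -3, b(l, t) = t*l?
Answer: 213299/4 ≈ 53325.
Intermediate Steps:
b(l, t) = l*t
x(H) = -H/4 (x(H) = H*(-1/4) = -H/4)
m(A, d) = 3/4 + A**2 (m(A, d) = -1/4*(-3) + A*A = 3/4 + A**2)
m(-56, 60)*(4 + 13) = (3/4 + (-56)**2)*(4 + 13) = (3/4 + 3136)*17 = (12547/4)*17 = 213299/4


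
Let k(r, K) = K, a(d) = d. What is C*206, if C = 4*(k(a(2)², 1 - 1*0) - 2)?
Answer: -824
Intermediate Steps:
C = -4 (C = 4*((1 - 1*0) - 2) = 4*((1 + 0) - 2) = 4*(1 - 2) = 4*(-1) = -4)
C*206 = -4*206 = -824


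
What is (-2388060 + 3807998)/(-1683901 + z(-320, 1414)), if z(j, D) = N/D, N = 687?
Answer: -2007792332/2381035327 ≈ -0.84324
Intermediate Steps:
z(j, D) = 687/D
(-2388060 + 3807998)/(-1683901 + z(-320, 1414)) = (-2388060 + 3807998)/(-1683901 + 687/1414) = 1419938/(-1683901 + 687*(1/1414)) = 1419938/(-1683901 + 687/1414) = 1419938/(-2381035327/1414) = 1419938*(-1414/2381035327) = -2007792332/2381035327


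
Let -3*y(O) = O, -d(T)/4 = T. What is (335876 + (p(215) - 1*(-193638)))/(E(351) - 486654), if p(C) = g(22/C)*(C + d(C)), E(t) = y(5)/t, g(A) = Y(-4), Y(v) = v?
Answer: -560294982/512446667 ≈ -1.0934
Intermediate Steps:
d(T) = -4*T
y(O) = -O/3
g(A) = -4
E(t) = -5/(3*t) (E(t) = (-1/3*5)/t = -5/(3*t))
p(C) = 12*C (p(C) = -4*(C - 4*C) = -(-12)*C = 12*C)
(335876 + (p(215) - 1*(-193638)))/(E(351) - 486654) = (335876 + (12*215 - 1*(-193638)))/(-5/3/351 - 486654) = (335876 + (2580 + 193638))/(-5/3*1/351 - 486654) = (335876 + 196218)/(-5/1053 - 486654) = 532094/(-512446667/1053) = 532094*(-1053/512446667) = -560294982/512446667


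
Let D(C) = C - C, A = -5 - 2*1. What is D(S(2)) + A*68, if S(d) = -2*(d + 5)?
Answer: -476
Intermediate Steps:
S(d) = -10 - 2*d (S(d) = -2*(5 + d) = -10 - 2*d)
A = -7 (A = -5 - 2 = -7)
D(C) = 0
D(S(2)) + A*68 = 0 - 7*68 = 0 - 476 = -476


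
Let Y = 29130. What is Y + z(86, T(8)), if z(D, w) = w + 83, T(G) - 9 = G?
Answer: 29230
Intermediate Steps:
T(G) = 9 + G
z(D, w) = 83 + w
Y + z(86, T(8)) = 29130 + (83 + (9 + 8)) = 29130 + (83 + 17) = 29130 + 100 = 29230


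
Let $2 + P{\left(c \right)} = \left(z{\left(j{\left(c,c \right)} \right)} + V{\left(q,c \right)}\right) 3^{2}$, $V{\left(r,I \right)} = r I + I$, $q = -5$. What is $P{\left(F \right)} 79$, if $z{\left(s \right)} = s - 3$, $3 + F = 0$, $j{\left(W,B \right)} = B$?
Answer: $4108$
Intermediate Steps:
$F = -3$ ($F = -3 + 0 = -3$)
$V{\left(r,I \right)} = I + I r$ ($V{\left(r,I \right)} = I r + I = I + I r$)
$z{\left(s \right)} = -3 + s$
$P{\left(c \right)} = -29 - 27 c$ ($P{\left(c \right)} = -2 + \left(\left(-3 + c\right) + c \left(1 - 5\right)\right) 3^{2} = -2 + \left(\left(-3 + c\right) + c \left(-4\right)\right) 9 = -2 + \left(\left(-3 + c\right) - 4 c\right) 9 = -2 + \left(-3 - 3 c\right) 9 = -2 - \left(27 + 27 c\right) = -29 - 27 c$)
$P{\left(F \right)} 79 = \left(-29 - -81\right) 79 = \left(-29 + 81\right) 79 = 52 \cdot 79 = 4108$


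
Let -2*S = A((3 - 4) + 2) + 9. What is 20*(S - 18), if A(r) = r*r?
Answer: -460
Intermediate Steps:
A(r) = r**2
S = -5 (S = -(((3 - 4) + 2)**2 + 9)/2 = -((-1 + 2)**2 + 9)/2 = -(1**2 + 9)/2 = -(1 + 9)/2 = -1/2*10 = -5)
20*(S - 18) = 20*(-5 - 18) = 20*(-23) = -460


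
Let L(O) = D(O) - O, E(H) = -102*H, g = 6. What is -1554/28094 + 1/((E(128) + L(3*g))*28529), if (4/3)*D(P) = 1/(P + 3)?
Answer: -8114708330659/146701804885273 ≈ -0.055314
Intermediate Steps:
D(P) = 3/(4*(3 + P)) (D(P) = 3/(4*(P + 3)) = 3/(4*(3 + P)))
L(O) = -O + 3/(4*(3 + O)) (L(O) = 3/(4*(3 + O)) - O = -O + 3/(4*(3 + O)))
-1554/28094 + 1/((E(128) + L(3*g))*28529) = -1554/28094 + 1/(-102*128 + (3/4 - 3*6*(3 + 3*6))/(3 + 3*6)*28529) = -1554*1/28094 + (1/28529)/(-13056 + (3/4 - 1*18*(3 + 18))/(3 + 18)) = -777/14047 + (1/28529)/(-13056 + (3/4 - 1*18*21)/21) = -777/14047 + (1/28529)/(-13056 + (3/4 - 378)/21) = -777/14047 + (1/28529)/(-13056 + (1/21)*(-1509/4)) = -777/14047 + (1/28529)/(-13056 - 503/28) = -777/14047 + (1/28529)/(-366071/28) = -777/14047 - 28/366071*1/28529 = -777/14047 - 28/10443639559 = -8114708330659/146701804885273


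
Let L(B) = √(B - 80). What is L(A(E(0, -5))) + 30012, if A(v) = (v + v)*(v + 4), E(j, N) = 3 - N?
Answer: 30012 + 4*√7 ≈ 30023.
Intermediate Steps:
A(v) = 2*v*(4 + v) (A(v) = (2*v)*(4 + v) = 2*v*(4 + v))
L(B) = √(-80 + B)
L(A(E(0, -5))) + 30012 = √(-80 + 2*(3 - 1*(-5))*(4 + (3 - 1*(-5)))) + 30012 = √(-80 + 2*(3 + 5)*(4 + (3 + 5))) + 30012 = √(-80 + 2*8*(4 + 8)) + 30012 = √(-80 + 2*8*12) + 30012 = √(-80 + 192) + 30012 = √112 + 30012 = 4*√7 + 30012 = 30012 + 4*√7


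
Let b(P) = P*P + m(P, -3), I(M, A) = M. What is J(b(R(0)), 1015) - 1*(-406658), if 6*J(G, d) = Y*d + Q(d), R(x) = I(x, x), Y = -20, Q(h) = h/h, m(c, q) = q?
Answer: 2419649/6 ≈ 4.0328e+5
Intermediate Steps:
Q(h) = 1
R(x) = x
b(P) = -3 + P² (b(P) = P*P - 3 = P² - 3 = -3 + P²)
J(G, d) = ⅙ - 10*d/3 (J(G, d) = (-20*d + 1)/6 = (1 - 20*d)/6 = ⅙ - 10*d/3)
J(b(R(0)), 1015) - 1*(-406658) = (⅙ - 10/3*1015) - 1*(-406658) = (⅙ - 10150/3) + 406658 = -20299/6 + 406658 = 2419649/6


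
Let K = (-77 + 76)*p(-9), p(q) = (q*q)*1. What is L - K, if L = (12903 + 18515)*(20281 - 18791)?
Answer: 46812901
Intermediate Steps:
p(q) = q² (p(q) = q²*1 = q²)
K = -81 (K = (-77 + 76)*(-9)² = -1*81 = -81)
L = 46812820 (L = 31418*1490 = 46812820)
L - K = 46812820 - 1*(-81) = 46812820 + 81 = 46812901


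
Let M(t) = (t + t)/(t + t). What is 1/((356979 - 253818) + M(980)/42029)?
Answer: 42029/4335753670 ≈ 9.6936e-6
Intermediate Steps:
M(t) = 1 (M(t) = (2*t)/((2*t)) = (2*t)*(1/(2*t)) = 1)
1/((356979 - 253818) + M(980)/42029) = 1/((356979 - 253818) + 1/42029) = 1/(103161 + 1*(1/42029)) = 1/(103161 + 1/42029) = 1/(4335753670/42029) = 42029/4335753670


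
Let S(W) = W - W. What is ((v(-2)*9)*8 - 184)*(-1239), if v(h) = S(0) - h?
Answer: 49560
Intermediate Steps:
S(W) = 0
v(h) = -h (v(h) = 0 - h = -h)
((v(-2)*9)*8 - 184)*(-1239) = ((-1*(-2)*9)*8 - 184)*(-1239) = ((2*9)*8 - 184)*(-1239) = (18*8 - 184)*(-1239) = (144 - 184)*(-1239) = -40*(-1239) = 49560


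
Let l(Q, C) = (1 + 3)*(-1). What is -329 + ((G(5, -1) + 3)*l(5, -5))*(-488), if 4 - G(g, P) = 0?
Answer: 13335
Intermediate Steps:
l(Q, C) = -4 (l(Q, C) = 4*(-1) = -4)
G(g, P) = 4 (G(g, P) = 4 - 1*0 = 4 + 0 = 4)
-329 + ((G(5, -1) + 3)*l(5, -5))*(-488) = -329 + ((4 + 3)*(-4))*(-488) = -329 + (7*(-4))*(-488) = -329 - 28*(-488) = -329 + 13664 = 13335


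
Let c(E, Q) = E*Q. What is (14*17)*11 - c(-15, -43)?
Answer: 1973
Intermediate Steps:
(14*17)*11 - c(-15, -43) = (14*17)*11 - (-15)*(-43) = 238*11 - 1*645 = 2618 - 645 = 1973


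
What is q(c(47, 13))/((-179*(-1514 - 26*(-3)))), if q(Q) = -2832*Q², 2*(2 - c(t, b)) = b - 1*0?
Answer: -14337/64261 ≈ -0.22311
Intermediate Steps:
c(t, b) = 2 - b/2 (c(t, b) = 2 - (b - 1*0)/2 = 2 - (b + 0)/2 = 2 - b/2)
q(c(47, 13))/((-179*(-1514 - 26*(-3)))) = (-2832*(2 - ½*13)²)/((-179*(-1514 - 26*(-3)))) = (-2832*(2 - 13/2)²)/((-179*(-1514 + 78))) = (-2832*(-9/2)²)/((-179*(-1436))) = -2832*81/4/257044 = -57348*1/257044 = -14337/64261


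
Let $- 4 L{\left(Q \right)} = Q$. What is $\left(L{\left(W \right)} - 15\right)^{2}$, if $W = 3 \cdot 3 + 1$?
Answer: $\frac{1225}{4} \approx 306.25$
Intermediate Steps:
$W = 10$ ($W = 9 + 1 = 10$)
$L{\left(Q \right)} = - \frac{Q}{4}$
$\left(L{\left(W \right)} - 15\right)^{2} = \left(\left(- \frac{1}{4}\right) 10 - 15\right)^{2} = \left(- \frac{5}{2} - 15\right)^{2} = \left(- \frac{35}{2}\right)^{2} = \frac{1225}{4}$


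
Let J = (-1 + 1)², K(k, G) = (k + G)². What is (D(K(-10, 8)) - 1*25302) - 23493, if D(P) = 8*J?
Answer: -48795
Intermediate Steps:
K(k, G) = (G + k)²
J = 0 (J = 0² = 0)
D(P) = 0 (D(P) = 8*0 = 0)
(D(K(-10, 8)) - 1*25302) - 23493 = (0 - 1*25302) - 23493 = (0 - 25302) - 23493 = -25302 - 23493 = -48795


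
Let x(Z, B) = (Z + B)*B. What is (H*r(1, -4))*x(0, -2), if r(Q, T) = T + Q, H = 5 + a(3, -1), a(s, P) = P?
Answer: -48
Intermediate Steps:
x(Z, B) = B*(B + Z) (x(Z, B) = (B + Z)*B = B*(B + Z))
H = 4 (H = 5 - 1 = 4)
r(Q, T) = Q + T
(H*r(1, -4))*x(0, -2) = (4*(1 - 4))*(-2*(-2 + 0)) = (4*(-3))*(-2*(-2)) = -12*4 = -48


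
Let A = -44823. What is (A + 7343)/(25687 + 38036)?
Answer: -37480/63723 ≈ -0.58817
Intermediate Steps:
(A + 7343)/(25687 + 38036) = (-44823 + 7343)/(25687 + 38036) = -37480/63723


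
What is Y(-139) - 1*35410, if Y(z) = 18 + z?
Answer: -35531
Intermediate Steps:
Y(-139) - 1*35410 = (18 - 139) - 1*35410 = -121 - 35410 = -35531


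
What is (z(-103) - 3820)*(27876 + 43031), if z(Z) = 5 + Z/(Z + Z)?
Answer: -540949503/2 ≈ -2.7047e+8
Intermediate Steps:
z(Z) = 11/2 (z(Z) = 5 + Z/((2*Z)) = 5 + (1/(2*Z))*Z = 5 + 1/2 = 11/2)
(z(-103) - 3820)*(27876 + 43031) = (11/2 - 3820)*(27876 + 43031) = -7629/2*70907 = -540949503/2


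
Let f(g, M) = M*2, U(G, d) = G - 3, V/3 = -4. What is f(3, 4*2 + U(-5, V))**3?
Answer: 0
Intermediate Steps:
V = -12 (V = 3*(-4) = -12)
U(G, d) = -3 + G
f(g, M) = 2*M
f(3, 4*2 + U(-5, V))**3 = (2*(4*2 + (-3 - 5)))**3 = (2*(8 - 8))**3 = (2*0)**3 = 0**3 = 0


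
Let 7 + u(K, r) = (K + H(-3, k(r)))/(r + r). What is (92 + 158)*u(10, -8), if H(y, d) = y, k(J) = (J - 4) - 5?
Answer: -14875/8 ≈ -1859.4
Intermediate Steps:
k(J) = -9 + J (k(J) = (-4 + J) - 5 = -9 + J)
u(K, r) = -7 + (-3 + K)/(2*r) (u(K, r) = -7 + (K - 3)/(r + r) = -7 + (-3 + K)/((2*r)) = -7 + (-3 + K)*(1/(2*r)) = -7 + (-3 + K)/(2*r))
(92 + 158)*u(10, -8) = (92 + 158)*((½)*(-3 + 10 - 14*(-8))/(-8)) = 250*((½)*(-⅛)*(-3 + 10 + 112)) = 250*((½)*(-⅛)*119) = 250*(-119/16) = -14875/8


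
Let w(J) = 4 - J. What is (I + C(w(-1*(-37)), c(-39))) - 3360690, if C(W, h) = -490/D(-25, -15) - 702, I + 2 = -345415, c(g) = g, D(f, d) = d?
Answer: -11120329/3 ≈ -3.7068e+6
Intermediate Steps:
I = -345417 (I = -2 - 345415 = -345417)
C(W, h) = -2008/3 (C(W, h) = -490/(-15) - 702 = -490*(-1/15) - 702 = 98/3 - 702 = -2008/3)
(I + C(w(-1*(-37)), c(-39))) - 3360690 = (-345417 - 2008/3) - 3360690 = -1038259/3 - 3360690 = -11120329/3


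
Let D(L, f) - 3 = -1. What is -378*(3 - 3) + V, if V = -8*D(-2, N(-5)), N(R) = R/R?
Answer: -16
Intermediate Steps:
N(R) = 1
D(L, f) = 2 (D(L, f) = 3 - 1 = 2)
V = -16 (V = -8*2 = -16)
-378*(3 - 3) + V = -378*(3 - 3) - 16 = -378*0 - 16 = -54*0 - 16 = 0 - 16 = -16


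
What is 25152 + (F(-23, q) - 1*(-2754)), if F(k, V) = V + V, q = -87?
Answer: 27732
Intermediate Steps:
F(k, V) = 2*V
25152 + (F(-23, q) - 1*(-2754)) = 25152 + (2*(-87) - 1*(-2754)) = 25152 + (-174 + 2754) = 25152 + 2580 = 27732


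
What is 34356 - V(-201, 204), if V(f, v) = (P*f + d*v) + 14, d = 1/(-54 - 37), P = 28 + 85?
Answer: 5192209/91 ≈ 57057.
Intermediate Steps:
P = 113
d = -1/91 (d = 1/(-91) = -1/91 ≈ -0.010989)
V(f, v) = 14 + 113*f - v/91 (V(f, v) = (113*f - v/91) + 14 = 14 + 113*f - v/91)
34356 - V(-201, 204) = 34356 - (14 + 113*(-201) - 1/91*204) = 34356 - (14 - 22713 - 204/91) = 34356 - 1*(-2065813/91) = 34356 + 2065813/91 = 5192209/91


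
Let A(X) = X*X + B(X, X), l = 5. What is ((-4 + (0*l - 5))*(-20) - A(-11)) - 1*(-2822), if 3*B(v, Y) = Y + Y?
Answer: 8665/3 ≈ 2888.3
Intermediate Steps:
B(v, Y) = 2*Y/3 (B(v, Y) = (Y + Y)/3 = (2*Y)/3 = 2*Y/3)
A(X) = X² + 2*X/3 (A(X) = X*X + 2*X/3 = X² + 2*X/3)
((-4 + (0*l - 5))*(-20) - A(-11)) - 1*(-2822) = ((-4 + (0*5 - 5))*(-20) - (-11)*(2 + 3*(-11))/3) - 1*(-2822) = ((-4 + (0 - 5))*(-20) - (-11)*(2 - 33)/3) + 2822 = ((-4 - 5)*(-20) - (-11)*(-31)/3) + 2822 = (-9*(-20) - 1*341/3) + 2822 = (180 - 341/3) + 2822 = 199/3 + 2822 = 8665/3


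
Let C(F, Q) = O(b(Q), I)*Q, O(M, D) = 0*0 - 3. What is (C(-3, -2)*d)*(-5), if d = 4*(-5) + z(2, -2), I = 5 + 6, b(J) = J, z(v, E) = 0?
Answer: 600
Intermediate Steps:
I = 11
d = -20 (d = 4*(-5) + 0 = -20 + 0 = -20)
O(M, D) = -3 (O(M, D) = 0 - 3 = -3)
C(F, Q) = -3*Q
(C(-3, -2)*d)*(-5) = (-3*(-2)*(-20))*(-5) = (6*(-20))*(-5) = -120*(-5) = 600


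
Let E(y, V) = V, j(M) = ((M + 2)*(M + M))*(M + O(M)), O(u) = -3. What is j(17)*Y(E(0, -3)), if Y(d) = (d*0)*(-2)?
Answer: 0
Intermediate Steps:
j(M) = 2*M*(-3 + M)*(2 + M) (j(M) = ((M + 2)*(M + M))*(M - 3) = ((2 + M)*(2*M))*(-3 + M) = (2*M*(2 + M))*(-3 + M) = 2*M*(-3 + M)*(2 + M))
Y(d) = 0 (Y(d) = 0*(-2) = 0)
j(17)*Y(E(0, -3)) = (2*17*(-6 + 17² - 1*17))*0 = (2*17*(-6 + 289 - 17))*0 = (2*17*266)*0 = 9044*0 = 0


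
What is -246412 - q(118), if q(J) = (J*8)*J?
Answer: -357804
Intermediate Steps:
q(J) = 8*J² (q(J) = (8*J)*J = 8*J²)
-246412 - q(118) = -246412 - 8*118² = -246412 - 8*13924 = -246412 - 1*111392 = -246412 - 111392 = -357804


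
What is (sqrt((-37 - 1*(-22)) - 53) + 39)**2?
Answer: 1453 + 156*I*sqrt(17) ≈ 1453.0 + 643.2*I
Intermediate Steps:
(sqrt((-37 - 1*(-22)) - 53) + 39)**2 = (sqrt((-37 + 22) - 53) + 39)**2 = (sqrt(-15 - 53) + 39)**2 = (sqrt(-68) + 39)**2 = (2*I*sqrt(17) + 39)**2 = (39 + 2*I*sqrt(17))**2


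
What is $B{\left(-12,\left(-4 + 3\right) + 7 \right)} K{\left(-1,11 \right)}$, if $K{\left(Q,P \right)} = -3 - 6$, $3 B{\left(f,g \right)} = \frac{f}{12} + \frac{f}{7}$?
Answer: $\frac{57}{7} \approx 8.1429$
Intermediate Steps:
$B{\left(f,g \right)} = \frac{19 f}{252}$ ($B{\left(f,g \right)} = \frac{\frac{f}{12} + \frac{f}{7}}{3} = \frac{\frac{19}{84} f}{3} = \frac{19 f}{252}$)
$K{\left(Q,P \right)} = -9$ ($K{\left(Q,P \right)} = -3 - 6 = -9$)
$B{\left(-12,\left(-4 + 3\right) + 7 \right)} K{\left(-1,11 \right)} = \frac{19}{252} \left(-12\right) \left(-9\right) = \left(- \frac{19}{21}\right) \left(-9\right) = \frac{57}{7}$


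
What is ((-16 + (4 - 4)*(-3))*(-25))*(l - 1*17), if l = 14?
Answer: -1200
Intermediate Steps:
((-16 + (4 - 4)*(-3))*(-25))*(l - 1*17) = ((-16 + (4 - 4)*(-3))*(-25))*(14 - 1*17) = ((-16 + 0*(-3))*(-25))*(14 - 17) = ((-16 + 0)*(-25))*(-3) = -16*(-25)*(-3) = 400*(-3) = -1200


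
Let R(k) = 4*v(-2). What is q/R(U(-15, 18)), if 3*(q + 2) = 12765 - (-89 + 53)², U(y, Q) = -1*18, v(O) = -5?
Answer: -3821/20 ≈ -191.05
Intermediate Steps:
U(y, Q) = -18
R(k) = -20 (R(k) = 4*(-5) = -20)
q = 3821 (q = -2 + (12765 - (-89 + 53)²)/3 = -2 + (12765 - 1*(-36)²)/3 = -2 + (12765 - 1*1296)/3 = -2 + (12765 - 1296)/3 = -2 + (⅓)*11469 = -2 + 3823 = 3821)
q/R(U(-15, 18)) = 3821/(-20) = 3821*(-1/20) = -3821/20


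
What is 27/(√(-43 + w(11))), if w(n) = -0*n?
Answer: -27*I*√43/43 ≈ -4.1175*I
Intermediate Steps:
w(n) = 0 (w(n) = -1*0 = 0)
27/(√(-43 + w(11))) = 27/(√(-43 + 0)) = 27/(√(-43)) = 27/((I*√43)) = 27*(-I*√43/43) = -27*I*√43/43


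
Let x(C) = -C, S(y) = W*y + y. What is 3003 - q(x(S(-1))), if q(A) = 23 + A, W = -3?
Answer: 2982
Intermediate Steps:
S(y) = -2*y (S(y) = -3*y + y = -2*y)
3003 - q(x(S(-1))) = 3003 - (23 - (-2)*(-1)) = 3003 - (23 - 1*2) = 3003 - (23 - 2) = 3003 - 1*21 = 3003 - 21 = 2982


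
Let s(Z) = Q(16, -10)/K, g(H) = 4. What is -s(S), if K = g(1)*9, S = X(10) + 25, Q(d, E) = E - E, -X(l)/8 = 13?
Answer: 0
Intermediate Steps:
X(l) = -104 (X(l) = -8*13 = -104)
Q(d, E) = 0
S = -79 (S = -104 + 25 = -79)
K = 36 (K = 4*9 = 36)
s(Z) = 0 (s(Z) = 0/36 = 0*(1/36) = 0)
-s(S) = -1*0 = 0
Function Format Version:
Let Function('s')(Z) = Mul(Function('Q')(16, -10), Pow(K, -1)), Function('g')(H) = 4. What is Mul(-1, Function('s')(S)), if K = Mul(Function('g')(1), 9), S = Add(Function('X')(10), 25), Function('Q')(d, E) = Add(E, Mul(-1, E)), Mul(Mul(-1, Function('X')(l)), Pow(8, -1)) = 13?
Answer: 0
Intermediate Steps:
Function('X')(l) = -104 (Function('X')(l) = Mul(-8, 13) = -104)
Function('Q')(d, E) = 0
S = -79 (S = Add(-104, 25) = -79)
K = 36 (K = Mul(4, 9) = 36)
Function('s')(Z) = 0 (Function('s')(Z) = Mul(0, Pow(36, -1)) = Mul(0, Rational(1, 36)) = 0)
Mul(-1, Function('s')(S)) = Mul(-1, 0) = 0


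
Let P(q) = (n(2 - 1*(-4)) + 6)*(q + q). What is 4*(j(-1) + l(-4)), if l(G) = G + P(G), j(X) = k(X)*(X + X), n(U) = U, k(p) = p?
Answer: -392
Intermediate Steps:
P(q) = 24*q (P(q) = ((2 - 1*(-4)) + 6)*(q + q) = ((2 + 4) + 6)*(2*q) = (6 + 6)*(2*q) = 12*(2*q) = 24*q)
j(X) = 2*X² (j(X) = X*(X + X) = X*(2*X) = 2*X²)
l(G) = 25*G (l(G) = G + 24*G = 25*G)
4*(j(-1) + l(-4)) = 4*(2*(-1)² + 25*(-4)) = 4*(2*1 - 100) = 4*(2 - 100) = 4*(-98) = -392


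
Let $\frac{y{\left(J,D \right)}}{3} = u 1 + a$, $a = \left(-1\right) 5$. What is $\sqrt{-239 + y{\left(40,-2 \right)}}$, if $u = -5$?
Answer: $i \sqrt{269} \approx 16.401 i$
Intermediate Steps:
$a = -5$
$y{\left(J,D \right)} = -30$ ($y{\left(J,D \right)} = 3 \left(\left(-5\right) 1 - 5\right) = 3 \left(-5 - 5\right) = 3 \left(-10\right) = -30$)
$\sqrt{-239 + y{\left(40,-2 \right)}} = \sqrt{-239 - 30} = \sqrt{-269} = i \sqrt{269}$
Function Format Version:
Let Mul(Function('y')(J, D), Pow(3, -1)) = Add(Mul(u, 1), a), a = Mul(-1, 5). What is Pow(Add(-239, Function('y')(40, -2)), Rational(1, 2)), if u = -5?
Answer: Mul(I, Pow(269, Rational(1, 2))) ≈ Mul(16.401, I)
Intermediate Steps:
a = -5
Function('y')(J, D) = -30 (Function('y')(J, D) = Mul(3, Add(Mul(-5, 1), -5)) = Mul(3, Add(-5, -5)) = Mul(3, -10) = -30)
Pow(Add(-239, Function('y')(40, -2)), Rational(1, 2)) = Pow(Add(-239, -30), Rational(1, 2)) = Pow(-269, Rational(1, 2)) = Mul(I, Pow(269, Rational(1, 2)))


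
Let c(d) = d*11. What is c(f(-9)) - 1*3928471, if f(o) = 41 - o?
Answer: -3927921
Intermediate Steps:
c(d) = 11*d
c(f(-9)) - 1*3928471 = 11*(41 - 1*(-9)) - 1*3928471 = 11*(41 + 9) - 3928471 = 11*50 - 3928471 = 550 - 3928471 = -3927921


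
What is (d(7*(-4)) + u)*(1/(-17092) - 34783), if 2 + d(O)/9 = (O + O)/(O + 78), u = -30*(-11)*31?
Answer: -37907212741194/106825 ≈ -3.5485e+8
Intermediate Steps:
u = 10230 (u = 330*31 = 10230)
d(O) = -18 + 18*O/(78 + O) (d(O) = -18 + 9*((O + O)/(O + 78)) = -18 + 9*((2*O)/(78 + O)) = -18 + 9*(2*O/(78 + O)) = -18 + 18*O/(78 + O))
(d(7*(-4)) + u)*(1/(-17092) - 34783) = (-1404/(78 + 7*(-4)) + 10230)*(1/(-17092) - 34783) = (-1404/(78 - 28) + 10230)*(-1/17092 - 34783) = (-1404/50 + 10230)*(-594511037/17092) = (-1404*1/50 + 10230)*(-594511037/17092) = (-702/25 + 10230)*(-594511037/17092) = (255048/25)*(-594511037/17092) = -37907212741194/106825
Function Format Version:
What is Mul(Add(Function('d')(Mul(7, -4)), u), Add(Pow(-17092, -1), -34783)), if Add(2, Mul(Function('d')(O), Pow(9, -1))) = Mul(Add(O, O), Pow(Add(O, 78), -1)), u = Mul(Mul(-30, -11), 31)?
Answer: Rational(-37907212741194, 106825) ≈ -3.5485e+8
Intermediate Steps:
u = 10230 (u = Mul(330, 31) = 10230)
Function('d')(O) = Add(-18, Mul(18, O, Pow(Add(78, O), -1))) (Function('d')(O) = Add(-18, Mul(9, Mul(Add(O, O), Pow(Add(O, 78), -1)))) = Add(-18, Mul(9, Mul(Mul(2, O), Pow(Add(78, O), -1)))) = Add(-18, Mul(9, Mul(2, O, Pow(Add(78, O), -1)))) = Add(-18, Mul(18, O, Pow(Add(78, O), -1))))
Mul(Add(Function('d')(Mul(7, -4)), u), Add(Pow(-17092, -1), -34783)) = Mul(Add(Mul(-1404, Pow(Add(78, Mul(7, -4)), -1)), 10230), Add(Pow(-17092, -1), -34783)) = Mul(Add(Mul(-1404, Pow(Add(78, -28), -1)), 10230), Add(Rational(-1, 17092), -34783)) = Mul(Add(Mul(-1404, Pow(50, -1)), 10230), Rational(-594511037, 17092)) = Mul(Add(Mul(-1404, Rational(1, 50)), 10230), Rational(-594511037, 17092)) = Mul(Add(Rational(-702, 25), 10230), Rational(-594511037, 17092)) = Mul(Rational(255048, 25), Rational(-594511037, 17092)) = Rational(-37907212741194, 106825)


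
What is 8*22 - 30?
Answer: 146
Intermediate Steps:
8*22 - 30 = 176 - 30 = 146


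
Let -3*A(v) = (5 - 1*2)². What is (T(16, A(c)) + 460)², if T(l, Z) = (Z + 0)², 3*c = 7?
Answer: 219961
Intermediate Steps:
c = 7/3 (c = (⅓)*7 = 7/3 ≈ 2.3333)
A(v) = -3 (A(v) = -(5 - 1*2)²/3 = -(5 - 2)²/3 = -⅓*3² = -⅓*9 = -3)
T(l, Z) = Z²
(T(16, A(c)) + 460)² = ((-3)² + 460)² = (9 + 460)² = 469² = 219961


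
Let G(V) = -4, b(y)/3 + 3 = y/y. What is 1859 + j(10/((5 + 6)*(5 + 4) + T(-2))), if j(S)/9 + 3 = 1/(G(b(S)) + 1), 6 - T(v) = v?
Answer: 1829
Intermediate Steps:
b(y) = -6 (b(y) = -9 + 3*(y/y) = -9 + 3*1 = -9 + 3 = -6)
T(v) = 6 - v
j(S) = -30 (j(S) = -27 + 9/(-4 + 1) = -27 + 9/(-3) = -27 + 9*(-⅓) = -27 - 3 = -30)
1859 + j(10/((5 + 6)*(5 + 4) + T(-2))) = 1859 - 30 = 1829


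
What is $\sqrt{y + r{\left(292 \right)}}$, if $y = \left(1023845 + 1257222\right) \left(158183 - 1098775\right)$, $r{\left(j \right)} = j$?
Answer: $2 i \sqrt{536388342843} \approx 1.4648 \cdot 10^{6} i$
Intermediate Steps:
$y = -2145553371664$ ($y = 2281067 \left(-940592\right) = -2145553371664$)
$\sqrt{y + r{\left(292 \right)}} = \sqrt{-2145553371664 + 292} = \sqrt{-2145553371372} = 2 i \sqrt{536388342843}$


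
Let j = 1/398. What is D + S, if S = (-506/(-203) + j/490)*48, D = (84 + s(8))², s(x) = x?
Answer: 12136373548/1413895 ≈ 8583.6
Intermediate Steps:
j = 1/398 ≈ 0.0025126
D = 8464 (D = (84 + 8)² = 92² = 8464)
S = 169166268/1413895 (S = (-506/(-203) + (1/398)/490)*48 = (-506*(-1/203) + (1/398)*(1/490))*48 = (506/203 + 1/195020)*48 = (14097189/5655580)*48 = 169166268/1413895 ≈ 119.65)
D + S = 8464 + 169166268/1413895 = 12136373548/1413895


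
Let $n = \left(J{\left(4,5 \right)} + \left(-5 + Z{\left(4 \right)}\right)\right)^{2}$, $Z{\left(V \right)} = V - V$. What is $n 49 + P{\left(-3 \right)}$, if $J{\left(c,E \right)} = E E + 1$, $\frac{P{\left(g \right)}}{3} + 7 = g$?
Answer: $21579$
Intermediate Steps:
$Z{\left(V \right)} = 0$
$P{\left(g \right)} = -21 + 3 g$
$J{\left(c,E \right)} = 1 + E^{2}$ ($J{\left(c,E \right)} = E^{2} + 1 = 1 + E^{2}$)
$n = 441$ ($n = \left(\left(1 + 5^{2}\right) + \left(-5 + 0\right)\right)^{2} = \left(\left(1 + 25\right) - 5\right)^{2} = \left(26 - 5\right)^{2} = 21^{2} = 441$)
$n 49 + P{\left(-3 \right)} = 441 \cdot 49 + \left(-21 + 3 \left(-3\right)\right) = 21609 - 30 = 21579$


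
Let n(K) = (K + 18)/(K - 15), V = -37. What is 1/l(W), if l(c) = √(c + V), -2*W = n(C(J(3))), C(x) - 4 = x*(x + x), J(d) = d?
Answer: -I*√217/93 ≈ -0.1584*I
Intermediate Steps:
C(x) = 4 + 2*x² (C(x) = 4 + x*(x + x) = 4 + x*(2*x) = 4 + 2*x²)
n(K) = (18 + K)/(-15 + K)
W = -20/7 (W = -(18 + (4 + 2*3²))/(2*(-15 + (4 + 2*3²))) = -(18 + (4 + 2*9))/(2*(-15 + (4 + 2*9))) = -(18 + (4 + 18))/(2*(-15 + (4 + 18))) = -(18 + 22)/(2*(-15 + 22)) = -40/(2*7) = -40/14 = -½*40/7 = -20/7 ≈ -2.8571)
l(c) = √(-37 + c) (l(c) = √(c - 37) = √(-37 + c))
1/l(W) = 1/(√(-37 - 20/7)) = 1/(√(-279/7)) = 1/(3*I*√217/7) = -I*√217/93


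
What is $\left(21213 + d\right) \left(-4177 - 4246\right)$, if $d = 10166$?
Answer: $-264305317$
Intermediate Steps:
$\left(21213 + d\right) \left(-4177 - 4246\right) = \left(21213 + 10166\right) \left(-4177 - 4246\right) = 31379 \left(-4177 - 4246\right) = 31379 \left(-8423\right) = -264305317$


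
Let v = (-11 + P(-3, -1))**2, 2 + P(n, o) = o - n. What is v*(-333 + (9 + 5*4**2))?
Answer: -29524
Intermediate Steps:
P(n, o) = -2 + o - n (P(n, o) = -2 + (o - n) = -2 + o - n)
v = 121 (v = (-11 + (-2 - 1 - 1*(-3)))**2 = (-11 + (-2 - 1 + 3))**2 = (-11 + 0)**2 = (-11)**2 = 121)
v*(-333 + (9 + 5*4**2)) = 121*(-333 + (9 + 5*4**2)) = 121*(-333 + (9 + 5*16)) = 121*(-333 + (9 + 80)) = 121*(-333 + 89) = 121*(-244) = -29524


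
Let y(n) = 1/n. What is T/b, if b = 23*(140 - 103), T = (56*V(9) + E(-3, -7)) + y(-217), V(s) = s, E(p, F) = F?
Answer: 107848/184667 ≈ 0.58401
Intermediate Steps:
T = 107848/217 (T = (56*9 - 7) + 1/(-217) = (504 - 7) - 1/217 = 497 - 1/217 = 107848/217 ≈ 497.00)
b = 851 (b = 23*37 = 851)
T/b = (107848/217)/851 = (107848/217)*(1/851) = 107848/184667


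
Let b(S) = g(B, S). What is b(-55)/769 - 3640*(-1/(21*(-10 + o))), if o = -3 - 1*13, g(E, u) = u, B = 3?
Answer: -15545/2307 ≈ -6.7382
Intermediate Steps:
b(S) = S
o = -16 (o = -3 - 13 = -16)
b(-55)/769 - 3640*(-1/(21*(-10 + o))) = -55/769 - 3640*(-1/(21*(-10 - 16))) = -55*1/769 - 3640/((-21*(-26))) = -55/769 - 3640/546 = -55/769 - 3640*1/546 = -55/769 - 20/3 = -15545/2307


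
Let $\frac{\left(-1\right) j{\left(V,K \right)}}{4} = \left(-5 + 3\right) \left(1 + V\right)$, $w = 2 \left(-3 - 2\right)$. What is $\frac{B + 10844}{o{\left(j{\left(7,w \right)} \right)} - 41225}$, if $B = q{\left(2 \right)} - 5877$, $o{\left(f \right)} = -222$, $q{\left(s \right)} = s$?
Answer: $- \frac{4969}{41447} \approx -0.11989$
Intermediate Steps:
$w = -10$ ($w = 2 \left(-5\right) = -10$)
$j{\left(V,K \right)} = 8 + 8 V$ ($j{\left(V,K \right)} = - 4 \left(-5 + 3\right) \left(1 + V\right) = - 4 \left(- 2 \left(1 + V\right)\right) = - 4 \left(-2 - 2 V\right) = 8 + 8 V$)
$B = -5875$ ($B = 2 - 5877 = -5875$)
$\frac{B + 10844}{o{\left(j{\left(7,w \right)} \right)} - 41225} = \frac{-5875 + 10844}{-222 - 41225} = \frac{4969}{-41447} = 4969 \left(- \frac{1}{41447}\right) = - \frac{4969}{41447}$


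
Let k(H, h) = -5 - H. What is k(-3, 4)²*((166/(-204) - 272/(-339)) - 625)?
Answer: -14407762/5763 ≈ -2500.0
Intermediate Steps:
k(-3, 4)²*((166/(-204) - 272/(-339)) - 625) = (-5 - 1*(-3))²*((166/(-204) - 272/(-339)) - 625) = (-5 + 3)²*((166*(-1/204) - 272*(-1/339)) - 625) = (-2)²*((-83/102 + 272/339) - 625) = 4*(-131/11526 - 625) = 4*(-7203881/11526) = -14407762/5763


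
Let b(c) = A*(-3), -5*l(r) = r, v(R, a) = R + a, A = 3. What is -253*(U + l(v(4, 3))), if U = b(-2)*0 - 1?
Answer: 3036/5 ≈ 607.20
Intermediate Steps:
l(r) = -r/5
b(c) = -9 (b(c) = 3*(-3) = -9)
U = -1 (U = -9*0 - 1 = 0 - 1 = -1)
-253*(U + l(v(4, 3))) = -253*(-1 - (4 + 3)/5) = -253*(-1 - 1/5*7) = -253*(-1 - 7/5) = -253*(-12/5) = 3036/5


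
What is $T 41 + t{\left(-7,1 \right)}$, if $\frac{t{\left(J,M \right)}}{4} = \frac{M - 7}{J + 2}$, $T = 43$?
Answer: $\frac{8839}{5} \approx 1767.8$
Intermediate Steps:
$t{\left(J,M \right)} = \frac{4 \left(-7 + M\right)}{2 + J}$ ($t{\left(J,M \right)} = 4 \frac{M - 7}{J + 2} = 4 \frac{-7 + M}{2 + J} = \frac{4 \left(-7 + M\right)}{2 + J}$)
$T 41 + t{\left(-7,1 \right)} = 43 \cdot 41 + \frac{4 \left(-7 + 1\right)}{2 - 7} = 1763 + 4 \frac{1}{-5} \left(-6\right) = 1763 + 4 \left(- \frac{1}{5}\right) \left(-6\right) = 1763 + \frac{24}{5} = \frac{8839}{5}$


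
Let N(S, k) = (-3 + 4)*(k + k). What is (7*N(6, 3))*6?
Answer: 252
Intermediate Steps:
N(S, k) = 2*k (N(S, k) = 1*(2*k) = 2*k)
(7*N(6, 3))*6 = (7*(2*3))*6 = (7*6)*6 = 42*6 = 252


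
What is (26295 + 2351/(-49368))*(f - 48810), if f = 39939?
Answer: -3838568071013/16456 ≈ -2.3326e+8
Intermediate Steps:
(26295 + 2351/(-49368))*(f - 48810) = (26295 + 2351/(-49368))*(39939 - 48810) = (26295 + 2351*(-1/49368))*(-8871) = (26295 - 2351/49368)*(-8871) = (1298129209/49368)*(-8871) = -3838568071013/16456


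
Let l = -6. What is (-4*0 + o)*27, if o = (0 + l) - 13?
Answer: -513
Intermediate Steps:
o = -19 (o = (0 - 6) - 13 = -6 - 13 = -19)
(-4*0 + o)*27 = (-4*0 - 19)*27 = (0 - 19)*27 = -19*27 = -513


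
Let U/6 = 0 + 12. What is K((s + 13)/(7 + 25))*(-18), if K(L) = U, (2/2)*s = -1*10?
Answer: -1296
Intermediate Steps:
s = -10 (s = -1*10 = -10)
U = 72 (U = 6*(0 + 12) = 6*12 = 72)
K(L) = 72
K((s + 13)/(7 + 25))*(-18) = 72*(-18) = -1296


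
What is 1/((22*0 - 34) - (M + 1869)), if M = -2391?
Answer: 1/488 ≈ 0.0020492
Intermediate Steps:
1/((22*0 - 34) - (M + 1869)) = 1/((22*0 - 34) - (-2391 + 1869)) = 1/((0 - 34) - 1*(-522)) = 1/(-34 + 522) = 1/488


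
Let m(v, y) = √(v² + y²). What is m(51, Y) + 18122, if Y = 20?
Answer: 18122 + √3001 ≈ 18177.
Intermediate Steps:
m(51, Y) + 18122 = √(51² + 20²) + 18122 = √(2601 + 400) + 18122 = √3001 + 18122 = 18122 + √3001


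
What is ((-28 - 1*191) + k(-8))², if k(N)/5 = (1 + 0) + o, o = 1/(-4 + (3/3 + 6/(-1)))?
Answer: 3728761/81 ≈ 46034.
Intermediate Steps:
o = -⅑ (o = 1/(-4 + (3*(⅓) + 6*(-1))) = 1/(-4 + (1 - 6)) = 1/(-4 - 5) = 1/(-9) = -⅑ ≈ -0.11111)
k(N) = 40/9 (k(N) = 5*((1 + 0) - ⅑) = 5*(1 - ⅑) = 5*(8/9) = 40/9)
((-28 - 1*191) + k(-8))² = ((-28 - 1*191) + 40/9)² = ((-28 - 191) + 40/9)² = (-219 + 40/9)² = (-1931/9)² = 3728761/81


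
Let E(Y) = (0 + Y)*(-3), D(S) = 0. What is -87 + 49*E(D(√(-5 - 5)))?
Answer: -87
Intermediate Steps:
E(Y) = -3*Y (E(Y) = Y*(-3) = -3*Y)
-87 + 49*E(D(√(-5 - 5))) = -87 + 49*(-3*0) = -87 + 49*0 = -87 + 0 = -87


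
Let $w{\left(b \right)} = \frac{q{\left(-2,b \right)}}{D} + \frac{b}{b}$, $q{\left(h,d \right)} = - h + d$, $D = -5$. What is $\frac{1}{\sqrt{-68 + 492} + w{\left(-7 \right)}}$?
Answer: $- \frac{1}{210} + \frac{\sqrt{106}}{210} \approx 0.044265$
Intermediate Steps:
$q{\left(h,d \right)} = d - h$
$w{\left(b \right)} = \frac{3}{5} - \frac{b}{5}$ ($w{\left(b \right)} = \frac{b - -2}{-5} + \frac{b}{b} = \left(b + 2\right) \left(- \frac{1}{5}\right) + 1 = \left(2 + b\right) \left(- \frac{1}{5}\right) + 1 = \left(- \frac{2}{5} - \frac{b}{5}\right) + 1 = \frac{3}{5} - \frac{b}{5}$)
$\frac{1}{\sqrt{-68 + 492} + w{\left(-7 \right)}} = \frac{1}{\sqrt{-68 + 492} + \left(\frac{3}{5} - - \frac{7}{5}\right)} = \frac{1}{\sqrt{424} + \left(\frac{3}{5} + \frac{7}{5}\right)} = \frac{1}{2 \sqrt{106} + 2} = \frac{1}{2 + 2 \sqrt{106}}$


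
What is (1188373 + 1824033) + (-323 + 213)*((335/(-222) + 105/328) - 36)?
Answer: 54912307339/18204 ≈ 3.0165e+6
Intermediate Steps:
(1188373 + 1824033) + (-323 + 213)*((335/(-222) + 105/328) - 36) = 3012406 - 110*((335*(-1/222) + 105*(1/328)) - 36) = 3012406 - 110*((-335/222 + 105/328) - 36) = 3012406 - 110*(-43285/36408 - 36) = 3012406 - 110*(-1353973/36408) = 3012406 + 74468515/18204 = 54912307339/18204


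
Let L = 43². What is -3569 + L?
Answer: -1720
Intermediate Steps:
L = 1849
-3569 + L = -3569 + 1849 = -1720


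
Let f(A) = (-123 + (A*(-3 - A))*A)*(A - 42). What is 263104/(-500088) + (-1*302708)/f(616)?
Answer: -316717286485054/601994611595037 ≈ -0.52611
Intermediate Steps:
f(A) = (-123 + A**2*(-3 - A))*(-42 + A)
263104/(-500088) + (-1*302708)/f(616) = 263104/(-500088) + (-1*302708)/(5166 - 1*616**4 - 123*616 + 39*616**3 + 126*616**2) = 263104*(-1/500088) - 302708/(5166 - 1*143986855936 - 75768 + 39*233744896 + 126*379456) = -32888/62511 - 302708/(5166 - 143986855936 - 75768 + 9116050944 + 47811456) = -32888/62511 - 302708/(-134823064138) = -32888/62511 - 302708*(-1/134823064138) = -32888/62511 + 21622/9630218867 = -316717286485054/601994611595037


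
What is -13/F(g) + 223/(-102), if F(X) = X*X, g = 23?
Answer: -119293/53958 ≈ -2.2108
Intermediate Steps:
F(X) = X**2
-13/F(g) + 223/(-102) = -13/(23**2) + 223/(-102) = -13/529 + 223*(-1/102) = -13*1/529 - 223/102 = -13/529 - 223/102 = -119293/53958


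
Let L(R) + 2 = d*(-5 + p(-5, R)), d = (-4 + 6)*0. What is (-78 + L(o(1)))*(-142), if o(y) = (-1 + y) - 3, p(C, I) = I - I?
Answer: 11360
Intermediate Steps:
p(C, I) = 0
d = 0 (d = 2*0 = 0)
o(y) = -4 + y
L(R) = -2 (L(R) = -2 + 0*(-5 + 0) = -2 + 0*(-5) = -2 + 0 = -2)
(-78 + L(o(1)))*(-142) = (-78 - 2)*(-142) = -80*(-142) = 11360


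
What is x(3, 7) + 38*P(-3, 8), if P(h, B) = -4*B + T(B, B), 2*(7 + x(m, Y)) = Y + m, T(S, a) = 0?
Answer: -1218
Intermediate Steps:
x(m, Y) = -7 + Y/2 + m/2 (x(m, Y) = -7 + (Y + m)/2 = -7 + (Y/2 + m/2) = -7 + Y/2 + m/2)
P(h, B) = -4*B (P(h, B) = -4*B + 0 = -4*B)
x(3, 7) + 38*P(-3, 8) = (-7 + (½)*7 + (½)*3) + 38*(-4*8) = (-7 + 7/2 + 3/2) + 38*(-32) = -2 - 1216 = -1218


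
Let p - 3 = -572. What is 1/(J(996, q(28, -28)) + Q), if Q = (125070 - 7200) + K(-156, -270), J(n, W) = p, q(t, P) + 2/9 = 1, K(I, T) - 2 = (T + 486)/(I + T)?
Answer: 71/8328477 ≈ 8.5250e-6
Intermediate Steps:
K(I, T) = 2 + (486 + T)/(I + T) (K(I, T) = 2 + (T + 486)/(I + T) = 2 + (486 + T)/(I + T))
p = -569 (p = 3 - 572 = -569)
q(t, P) = 7/9 (q(t, P) = -2/9 + 1 = 7/9)
J(n, W) = -569
Q = 8368876/71 (Q = (125070 - 7200) + (486 + 2*(-156) + 3*(-270))/(-156 - 270) = 117870 + (486 - 312 - 810)/(-426) = 117870 - 1/426*(-636) = 117870 + 106/71 = 8368876/71 ≈ 1.1787e+5)
1/(J(996, q(28, -28)) + Q) = 1/(-569 + 8368876/71) = 1/(8328477/71) = 71/8328477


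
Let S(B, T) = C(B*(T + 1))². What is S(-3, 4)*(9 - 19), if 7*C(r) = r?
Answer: -2250/49 ≈ -45.918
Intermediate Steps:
C(r) = r/7
S(B, T) = B²*(1 + T)²/49 (S(B, T) = ((B*(T + 1))/7)² = ((B*(1 + T))/7)² = (B*(1 + T)/7)² = B²*(1 + T)²/49)
S(-3, 4)*(9 - 19) = ((1/49)*(-3)²*(1 + 4)²)*(9 - 19) = ((1/49)*9*5²)*(-10) = ((1/49)*9*25)*(-10) = (225/49)*(-10) = -2250/49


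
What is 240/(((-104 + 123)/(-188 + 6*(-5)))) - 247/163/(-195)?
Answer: -127922039/46455 ≈ -2753.7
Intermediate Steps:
240/(((-104 + 123)/(-188 + 6*(-5)))) - 247/163/(-195) = 240/((19/(-188 - 30))) - 247*1/163*(-1/195) = 240/((19/(-218))) - 247/163*(-1/195) = 240/((19*(-1/218))) + 19/2445 = 240/(-19/218) + 19/2445 = 240*(-218/19) + 19/2445 = -52320/19 + 19/2445 = -127922039/46455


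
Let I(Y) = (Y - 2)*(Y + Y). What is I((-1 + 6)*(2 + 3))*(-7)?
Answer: -8050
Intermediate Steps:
I(Y) = 2*Y*(-2 + Y) (I(Y) = (-2 + Y)*(2*Y) = 2*Y*(-2 + Y))
I((-1 + 6)*(2 + 3))*(-7) = (2*((-1 + 6)*(2 + 3))*(-2 + (-1 + 6)*(2 + 3)))*(-7) = (2*(5*5)*(-2 + 5*5))*(-7) = (2*25*(-2 + 25))*(-7) = (2*25*23)*(-7) = 1150*(-7) = -8050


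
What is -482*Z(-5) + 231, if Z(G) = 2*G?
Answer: 5051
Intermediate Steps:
-482*Z(-5) + 231 = -964*(-5) + 231 = -482*(-10) + 231 = 4820 + 231 = 5051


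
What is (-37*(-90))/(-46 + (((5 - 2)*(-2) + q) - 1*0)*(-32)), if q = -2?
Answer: 111/7 ≈ 15.857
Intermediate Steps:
(-37*(-90))/(-46 + (((5 - 2)*(-2) + q) - 1*0)*(-32)) = (-37*(-90))/(-46 + (((5 - 2)*(-2) - 2) - 1*0)*(-32)) = 3330/(-46 + ((3*(-2) - 2) + 0)*(-32)) = 3330/(-46 + ((-6 - 2) + 0)*(-32)) = 3330/(-46 + (-8 + 0)*(-32)) = 3330/(-46 - 8*(-32)) = 3330/(-46 + 256) = 3330/210 = 3330*(1/210) = 111/7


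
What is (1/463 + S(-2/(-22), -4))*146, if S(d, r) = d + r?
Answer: -2905108/5093 ≈ -570.41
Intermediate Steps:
(1/463 + S(-2/(-22), -4))*146 = (1/463 + (-2/(-22) - 4))*146 = (1/463 + (-2*(-1/22) - 4))*146 = (1/463 + (1/11 - 4))*146 = (1/463 - 43/11)*146 = -19898/5093*146 = -2905108/5093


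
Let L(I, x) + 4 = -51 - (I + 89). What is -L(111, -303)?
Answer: 255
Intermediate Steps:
L(I, x) = -144 - I (L(I, x) = -4 + (-51 - (I + 89)) = -4 + (-51 - (89 + I)) = -4 + (-51 + (-89 - I)) = -4 + (-140 - I) = -144 - I)
-L(111, -303) = -(-144 - 1*111) = -(-144 - 111) = -1*(-255) = 255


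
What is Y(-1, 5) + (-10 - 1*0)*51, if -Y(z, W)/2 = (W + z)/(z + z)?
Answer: -506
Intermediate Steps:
Y(z, W) = -(W + z)/z (Y(z, W) = -2*(W + z)/(z + z) = -2*(W + z)/(2*z) = -2*(W + z)*1/(2*z) = -(W + z)/z)
Y(-1, 5) + (-10 - 1*0)*51 = (-1*5 - 1*(-1))/(-1) + (-10 - 1*0)*51 = -(-5 + 1) + (-10 + 0)*51 = -1*(-4) - 10*51 = 4 - 510 = -506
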